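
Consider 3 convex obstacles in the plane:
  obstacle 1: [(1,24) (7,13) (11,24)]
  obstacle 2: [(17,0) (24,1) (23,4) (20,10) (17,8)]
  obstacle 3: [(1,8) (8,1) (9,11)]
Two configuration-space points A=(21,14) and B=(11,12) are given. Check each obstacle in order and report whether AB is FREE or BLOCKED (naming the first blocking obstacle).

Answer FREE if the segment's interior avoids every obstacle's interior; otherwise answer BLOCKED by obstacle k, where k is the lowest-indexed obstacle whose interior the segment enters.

FREE

Obstacle 1 [(1,24) (7,13) (11,24)]:
  edge (1,24)–(7,13): clear
  edge (7,13)–(11,24): clear
  edge (11,24)–(1,24): clear
  midpoint (16,13) outside
  → clear
Obstacle 2 [(17,0) (24,1) (23,4) (20,10) (17,8)]:
  edge (17,0)–(24,1): clear
  edge (24,1)–(23,4): clear
  edge (23,4)–(20,10): clear
  edge (20,10)–(17,8): clear
  edge (17,8)–(17,0): clear
  midpoint (16,13) outside
  → clear
Obstacle 3 [(1,8) (8,1) (9,11)]:
  edge (1,8)–(8,1): clear
  edge (8,1)–(9,11): clear
  edge (9,11)–(1,8): clear
  midpoint (16,13) outside
  → clear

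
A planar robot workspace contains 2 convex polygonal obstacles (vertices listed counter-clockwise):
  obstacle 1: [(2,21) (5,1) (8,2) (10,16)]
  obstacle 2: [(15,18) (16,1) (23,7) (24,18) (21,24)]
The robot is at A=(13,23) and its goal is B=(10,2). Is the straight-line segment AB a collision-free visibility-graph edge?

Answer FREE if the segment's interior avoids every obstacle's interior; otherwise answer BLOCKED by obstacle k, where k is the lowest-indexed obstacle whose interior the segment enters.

FREE

Obstacle 1 [(2,21) (5,1) (8,2) (10,16)]:
  edge (2,21)–(5,1): clear
  edge (5,1)–(8,2): clear
  edge (8,2)–(10,16): clear
  edge (10,16)–(2,21): clear
  midpoint (23/2,25/2) outside
  → clear
Obstacle 2 [(15,18) (16,1) (23,7) (24,18) (21,24)]:
  edge (15,18)–(16,1): clear
  edge (16,1)–(23,7): clear
  edge (23,7)–(24,18): clear
  edge (24,18)–(21,24): clear
  edge (21,24)–(15,18): clear
  midpoint (23/2,25/2) outside
  → clear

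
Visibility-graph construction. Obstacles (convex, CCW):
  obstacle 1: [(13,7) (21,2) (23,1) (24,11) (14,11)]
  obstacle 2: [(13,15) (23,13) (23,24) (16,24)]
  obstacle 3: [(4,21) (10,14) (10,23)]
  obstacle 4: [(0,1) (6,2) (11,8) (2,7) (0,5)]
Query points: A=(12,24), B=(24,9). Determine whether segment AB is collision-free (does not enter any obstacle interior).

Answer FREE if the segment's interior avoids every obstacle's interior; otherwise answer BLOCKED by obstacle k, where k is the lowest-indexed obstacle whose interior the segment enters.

BLOCKED by obstacle 1

Obstacle 1 [(13,7) (21,2) (23,1) (24,11) (14,11)]:
  edge (13,7)–(21,2): clear
  edge (21,2)–(23,1): clear
  edge (23,1)–(24,11): crosses AB
  edge (24,11)–(14,11): crosses AB
  edge (14,11)–(13,7): clear
  → BLOCKED
Obstacle 2 [(13,15) (23,13) (23,24) (16,24)]:
  edge (13,15)–(23,13): crosses AB
  edge (23,13)–(23,24): clear
  edge (23,24)–(16,24): clear
  edge (16,24)–(13,15): crosses AB
  → BLOCKED
Obstacle 3 [(4,21) (10,14) (10,23)]:
  edge (4,21)–(10,14): clear
  edge (10,14)–(10,23): clear
  edge (10,23)–(4,21): clear
  midpoint (18,33/2) outside
  → clear
Obstacle 4 [(0,1) (6,2) (11,8) (2,7) (0,5)]:
  edge (0,1)–(6,2): clear
  edge (6,2)–(11,8): clear
  edge (11,8)–(2,7): clear
  edge (2,7)–(0,5): clear
  edge (0,5)–(0,1): clear
  midpoint (18,33/2) outside
  → clear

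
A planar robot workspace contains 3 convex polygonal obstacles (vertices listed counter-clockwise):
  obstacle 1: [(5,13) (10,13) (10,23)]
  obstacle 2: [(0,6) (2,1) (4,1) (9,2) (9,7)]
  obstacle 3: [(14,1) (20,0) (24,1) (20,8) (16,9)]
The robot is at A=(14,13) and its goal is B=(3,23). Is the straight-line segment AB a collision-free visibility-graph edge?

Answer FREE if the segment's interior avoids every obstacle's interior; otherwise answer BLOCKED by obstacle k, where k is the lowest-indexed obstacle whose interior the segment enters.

Obstacle 1 [(5,13) (10,13) (10,23)]:
  edge (5,13)–(10,13): clear
  edge (10,13)–(10,23): crosses AB
  edge (10,23)–(5,13): crosses AB
  → BLOCKED
Obstacle 2 [(0,6) (2,1) (4,1) (9,2) (9,7)]:
  edge (0,6)–(2,1): clear
  edge (2,1)–(4,1): clear
  edge (4,1)–(9,2): clear
  edge (9,2)–(9,7): clear
  edge (9,7)–(0,6): clear
  midpoint (17/2,18) outside
  → clear
Obstacle 3 [(14,1) (20,0) (24,1) (20,8) (16,9)]:
  edge (14,1)–(20,0): clear
  edge (20,0)–(24,1): clear
  edge (24,1)–(20,8): clear
  edge (20,8)–(16,9): clear
  edge (16,9)–(14,1): clear
  midpoint (17/2,18) outside
  → clear

BLOCKED by obstacle 1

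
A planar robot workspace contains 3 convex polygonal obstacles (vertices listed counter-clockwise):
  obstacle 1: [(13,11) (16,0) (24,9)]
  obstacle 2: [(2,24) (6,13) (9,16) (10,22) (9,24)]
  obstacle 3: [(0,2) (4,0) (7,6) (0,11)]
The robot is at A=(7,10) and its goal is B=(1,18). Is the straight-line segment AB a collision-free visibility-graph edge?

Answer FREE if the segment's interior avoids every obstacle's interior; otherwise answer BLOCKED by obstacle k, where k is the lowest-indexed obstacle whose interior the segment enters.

Obstacle 1 [(13,11) (16,0) (24,9)]:
  edge (13,11)–(16,0): clear
  edge (16,0)–(24,9): clear
  edge (24,9)–(13,11): clear
  midpoint (4,14) outside
  → clear
Obstacle 2 [(2,24) (6,13) (9,16) (10,22) (9,24)]:
  edge (2,24)–(6,13): clear
  edge (6,13)–(9,16): clear
  edge (9,16)–(10,22): clear
  edge (10,22)–(9,24): clear
  edge (9,24)–(2,24): clear
  midpoint (4,14) outside
  → clear
Obstacle 3 [(0,2) (4,0) (7,6) (0,11)]:
  edge (0,2)–(4,0): clear
  edge (4,0)–(7,6): clear
  edge (7,6)–(0,11): clear
  edge (0,11)–(0,2): clear
  midpoint (4,14) outside
  → clear

FREE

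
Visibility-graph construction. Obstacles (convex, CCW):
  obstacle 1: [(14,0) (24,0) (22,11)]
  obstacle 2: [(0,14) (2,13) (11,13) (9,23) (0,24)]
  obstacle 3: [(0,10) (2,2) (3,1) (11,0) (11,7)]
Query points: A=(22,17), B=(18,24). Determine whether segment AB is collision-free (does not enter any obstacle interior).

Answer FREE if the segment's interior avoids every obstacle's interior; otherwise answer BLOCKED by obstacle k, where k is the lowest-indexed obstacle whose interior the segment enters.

FREE

Obstacle 1 [(14,0) (24,0) (22,11)]:
  edge (14,0)–(24,0): clear
  edge (24,0)–(22,11): clear
  edge (22,11)–(14,0): clear
  midpoint (20,41/2) outside
  → clear
Obstacle 2 [(0,14) (2,13) (11,13) (9,23) (0,24)]:
  edge (0,14)–(2,13): clear
  edge (2,13)–(11,13): clear
  edge (11,13)–(9,23): clear
  edge (9,23)–(0,24): clear
  edge (0,24)–(0,14): clear
  midpoint (20,41/2) outside
  → clear
Obstacle 3 [(0,10) (2,2) (3,1) (11,0) (11,7)]:
  edge (0,10)–(2,2): clear
  edge (2,2)–(3,1): clear
  edge (3,1)–(11,0): clear
  edge (11,0)–(11,7): clear
  edge (11,7)–(0,10): clear
  midpoint (20,41/2) outside
  → clear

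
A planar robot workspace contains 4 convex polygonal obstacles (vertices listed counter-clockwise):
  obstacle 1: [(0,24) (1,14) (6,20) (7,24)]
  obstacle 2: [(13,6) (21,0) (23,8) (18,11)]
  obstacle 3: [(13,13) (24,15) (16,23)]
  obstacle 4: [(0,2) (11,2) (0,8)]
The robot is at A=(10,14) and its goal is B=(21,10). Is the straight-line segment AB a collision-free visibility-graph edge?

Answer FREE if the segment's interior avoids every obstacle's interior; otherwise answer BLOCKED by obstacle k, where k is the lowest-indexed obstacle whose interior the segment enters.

FREE

Obstacle 1 [(0,24) (1,14) (6,20) (7,24)]:
  edge (0,24)–(1,14): clear
  edge (1,14)–(6,20): clear
  edge (6,20)–(7,24): clear
  edge (7,24)–(0,24): clear
  midpoint (31/2,12) outside
  → clear
Obstacle 2 [(13,6) (21,0) (23,8) (18,11)]:
  edge (13,6)–(21,0): clear
  edge (21,0)–(23,8): clear
  edge (23,8)–(18,11): clear
  edge (18,11)–(13,6): clear
  midpoint (31/2,12) outside
  → clear
Obstacle 3 [(13,13) (24,15) (16,23)]:
  edge (13,13)–(24,15): clear
  edge (24,15)–(16,23): clear
  edge (16,23)–(13,13): clear
  midpoint (31/2,12) outside
  → clear
Obstacle 4 [(0,2) (11,2) (0,8)]:
  edge (0,2)–(11,2): clear
  edge (11,2)–(0,8): clear
  edge (0,8)–(0,2): clear
  midpoint (31/2,12) outside
  → clear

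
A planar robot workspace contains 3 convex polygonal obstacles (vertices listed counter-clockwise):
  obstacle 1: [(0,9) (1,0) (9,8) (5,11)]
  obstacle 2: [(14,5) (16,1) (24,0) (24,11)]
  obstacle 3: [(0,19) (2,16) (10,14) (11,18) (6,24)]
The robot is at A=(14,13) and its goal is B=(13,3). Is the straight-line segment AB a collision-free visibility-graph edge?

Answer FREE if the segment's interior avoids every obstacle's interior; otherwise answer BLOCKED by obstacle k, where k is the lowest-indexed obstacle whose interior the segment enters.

FREE

Obstacle 1 [(0,9) (1,0) (9,8) (5,11)]:
  edge (0,9)–(1,0): clear
  edge (1,0)–(9,8): clear
  edge (9,8)–(5,11): clear
  edge (5,11)–(0,9): clear
  midpoint (27/2,8) outside
  → clear
Obstacle 2 [(14,5) (16,1) (24,0) (24,11)]:
  edge (14,5)–(16,1): clear
  edge (16,1)–(24,0): clear
  edge (24,0)–(24,11): clear
  edge (24,11)–(14,5): clear
  midpoint (27/2,8) outside
  → clear
Obstacle 3 [(0,19) (2,16) (10,14) (11,18) (6,24)]:
  edge (0,19)–(2,16): clear
  edge (2,16)–(10,14): clear
  edge (10,14)–(11,18): clear
  edge (11,18)–(6,24): clear
  edge (6,24)–(0,19): clear
  midpoint (27/2,8) outside
  → clear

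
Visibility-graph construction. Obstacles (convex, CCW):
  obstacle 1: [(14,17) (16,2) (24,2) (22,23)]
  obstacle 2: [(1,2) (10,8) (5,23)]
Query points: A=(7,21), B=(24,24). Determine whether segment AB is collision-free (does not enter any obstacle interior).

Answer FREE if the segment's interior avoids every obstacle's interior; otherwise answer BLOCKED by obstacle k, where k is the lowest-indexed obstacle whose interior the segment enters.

FREE

Obstacle 1 [(14,17) (16,2) (24,2) (22,23)]:
  edge (14,17)–(16,2): clear
  edge (16,2)–(24,2): clear
  edge (24,2)–(22,23): clear
  edge (22,23)–(14,17): clear
  midpoint (31/2,45/2) outside
  → clear
Obstacle 2 [(1,2) (10,8) (5,23)]:
  edge (1,2)–(10,8): clear
  edge (10,8)–(5,23): clear
  edge (5,23)–(1,2): clear
  midpoint (31/2,45/2) outside
  → clear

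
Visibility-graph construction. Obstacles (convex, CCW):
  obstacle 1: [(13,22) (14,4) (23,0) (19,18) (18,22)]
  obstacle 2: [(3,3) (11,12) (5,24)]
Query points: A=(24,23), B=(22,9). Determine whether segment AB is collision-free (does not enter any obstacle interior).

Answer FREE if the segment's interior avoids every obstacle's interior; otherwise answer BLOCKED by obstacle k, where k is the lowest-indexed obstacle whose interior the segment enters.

Obstacle 1 [(13,22) (14,4) (23,0) (19,18) (18,22)]:
  edge (13,22)–(14,4): clear
  edge (14,4)–(23,0): clear
  edge (23,0)–(19,18): clear
  edge (19,18)–(18,22): clear
  edge (18,22)–(13,22): clear
  midpoint (23,16) outside
  → clear
Obstacle 2 [(3,3) (11,12) (5,24)]:
  edge (3,3)–(11,12): clear
  edge (11,12)–(5,24): clear
  edge (5,24)–(3,3): clear
  midpoint (23,16) outside
  → clear

FREE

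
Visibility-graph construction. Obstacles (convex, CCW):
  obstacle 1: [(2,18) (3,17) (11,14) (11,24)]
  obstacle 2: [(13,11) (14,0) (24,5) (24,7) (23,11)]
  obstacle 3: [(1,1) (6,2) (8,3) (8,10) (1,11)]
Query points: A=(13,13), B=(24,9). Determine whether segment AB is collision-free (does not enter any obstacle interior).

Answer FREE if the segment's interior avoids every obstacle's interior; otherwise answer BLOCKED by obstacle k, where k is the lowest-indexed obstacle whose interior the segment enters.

Obstacle 1 [(2,18) (3,17) (11,14) (11,24)]:
  edge (2,18)–(3,17): clear
  edge (3,17)–(11,14): clear
  edge (11,14)–(11,24): clear
  edge (11,24)–(2,18): clear
  midpoint (37/2,11) outside
  → clear
Obstacle 2 [(13,11) (14,0) (24,5) (24,7) (23,11)]:
  edge (13,11)–(14,0): clear
  edge (14,0)–(24,5): clear
  edge (24,5)–(24,7): clear
  edge (24,7)–(23,11): crosses AB
  edge (23,11)–(13,11): crosses AB
  → BLOCKED
Obstacle 3 [(1,1) (6,2) (8,3) (8,10) (1,11)]:
  edge (1,1)–(6,2): clear
  edge (6,2)–(8,3): clear
  edge (8,3)–(8,10): clear
  edge (8,10)–(1,11): clear
  edge (1,11)–(1,1): clear
  midpoint (37/2,11) outside
  → clear

BLOCKED by obstacle 2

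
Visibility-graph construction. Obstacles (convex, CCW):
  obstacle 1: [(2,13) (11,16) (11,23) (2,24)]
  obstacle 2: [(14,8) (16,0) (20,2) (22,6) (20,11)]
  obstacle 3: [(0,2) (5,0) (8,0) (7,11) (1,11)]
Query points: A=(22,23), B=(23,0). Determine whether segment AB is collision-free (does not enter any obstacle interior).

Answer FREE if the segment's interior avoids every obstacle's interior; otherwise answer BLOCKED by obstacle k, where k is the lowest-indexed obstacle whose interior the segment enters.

Obstacle 1 [(2,13) (11,16) (11,23) (2,24)]:
  edge (2,13)–(11,16): clear
  edge (11,16)–(11,23): clear
  edge (11,23)–(2,24): clear
  edge (2,24)–(2,13): clear
  midpoint (45/2,23/2) outside
  → clear
Obstacle 2 [(14,8) (16,0) (20,2) (22,6) (20,11)]:
  edge (14,8)–(16,0): clear
  edge (16,0)–(20,2): clear
  edge (20,2)–(22,6): clear
  edge (22,6)–(20,11): clear
  edge (20,11)–(14,8): clear
  midpoint (45/2,23/2) outside
  → clear
Obstacle 3 [(0,2) (5,0) (8,0) (7,11) (1,11)]:
  edge (0,2)–(5,0): clear
  edge (5,0)–(8,0): clear
  edge (8,0)–(7,11): clear
  edge (7,11)–(1,11): clear
  edge (1,11)–(0,2): clear
  midpoint (45/2,23/2) outside
  → clear

FREE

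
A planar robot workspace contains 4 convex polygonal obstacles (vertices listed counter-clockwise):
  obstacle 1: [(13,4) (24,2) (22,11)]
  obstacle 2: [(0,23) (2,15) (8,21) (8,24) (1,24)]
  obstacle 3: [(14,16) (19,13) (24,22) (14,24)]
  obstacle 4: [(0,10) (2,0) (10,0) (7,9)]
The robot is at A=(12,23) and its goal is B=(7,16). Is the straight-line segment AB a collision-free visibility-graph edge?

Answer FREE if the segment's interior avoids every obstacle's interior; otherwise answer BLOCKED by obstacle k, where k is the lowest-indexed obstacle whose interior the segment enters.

Obstacle 1 [(13,4) (24,2) (22,11)]:
  edge (13,4)–(24,2): clear
  edge (24,2)–(22,11): clear
  edge (22,11)–(13,4): clear
  midpoint (19/2,39/2) outside
  → clear
Obstacle 2 [(0,23) (2,15) (8,21) (8,24) (1,24)]:
  edge (0,23)–(2,15): clear
  edge (2,15)–(8,21): clear
  edge (8,21)–(8,24): clear
  edge (8,24)–(1,24): clear
  edge (1,24)–(0,23): clear
  midpoint (19/2,39/2) outside
  → clear
Obstacle 3 [(14,16) (19,13) (24,22) (14,24)]:
  edge (14,16)–(19,13): clear
  edge (19,13)–(24,22): clear
  edge (24,22)–(14,24): clear
  edge (14,24)–(14,16): clear
  midpoint (19/2,39/2) outside
  → clear
Obstacle 4 [(0,10) (2,0) (10,0) (7,9)]:
  edge (0,10)–(2,0): clear
  edge (2,0)–(10,0): clear
  edge (10,0)–(7,9): clear
  edge (7,9)–(0,10): clear
  midpoint (19/2,39/2) outside
  → clear

FREE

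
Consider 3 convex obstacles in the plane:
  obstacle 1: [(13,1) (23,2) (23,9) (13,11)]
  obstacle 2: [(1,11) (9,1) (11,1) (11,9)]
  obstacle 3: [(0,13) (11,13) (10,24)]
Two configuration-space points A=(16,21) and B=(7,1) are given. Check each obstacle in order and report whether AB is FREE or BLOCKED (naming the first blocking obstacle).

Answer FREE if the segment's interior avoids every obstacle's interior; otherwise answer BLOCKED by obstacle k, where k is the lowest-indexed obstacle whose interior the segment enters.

Obstacle 1 [(13,1) (23,2) (23,9) (13,11)]:
  edge (13,1)–(23,2): clear
  edge (23,2)–(23,9): clear
  edge (23,9)–(13,11): clear
  edge (13,11)–(13,1): clear
  midpoint (23/2,11) outside
  → clear
Obstacle 2 [(1,11) (9,1) (11,1) (11,9)]:
  edge (1,11)–(9,1): crosses AB
  edge (9,1)–(11,1): clear
  edge (11,1)–(11,9): clear
  edge (11,9)–(1,11): crosses AB
  → BLOCKED
Obstacle 3 [(0,13) (11,13) (10,24)]:
  edge (0,13)–(11,13): clear
  edge (11,13)–(10,24): clear
  edge (10,24)–(0,13): clear
  midpoint (23/2,11) outside
  → clear

BLOCKED by obstacle 2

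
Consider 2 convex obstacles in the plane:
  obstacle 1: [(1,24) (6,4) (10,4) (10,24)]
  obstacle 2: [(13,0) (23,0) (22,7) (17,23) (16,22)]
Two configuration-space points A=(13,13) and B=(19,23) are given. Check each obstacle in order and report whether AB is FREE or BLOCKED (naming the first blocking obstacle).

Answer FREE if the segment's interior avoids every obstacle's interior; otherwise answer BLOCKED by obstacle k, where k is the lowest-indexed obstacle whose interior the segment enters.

Obstacle 1 [(1,24) (6,4) (10,4) (10,24)]:
  edge (1,24)–(6,4): clear
  edge (6,4)–(10,4): clear
  edge (10,4)–(10,24): clear
  edge (10,24)–(1,24): clear
  midpoint (16,18) outside
  → clear
Obstacle 2 [(13,0) (23,0) (22,7) (17,23) (16,22)]:
  edge (13,0)–(23,0): clear
  edge (23,0)–(22,7): clear
  edge (22,7)–(17,23): crosses AB
  edge (17,23)–(16,22): clear
  edge (16,22)–(13,0): crosses AB
  → BLOCKED

BLOCKED by obstacle 2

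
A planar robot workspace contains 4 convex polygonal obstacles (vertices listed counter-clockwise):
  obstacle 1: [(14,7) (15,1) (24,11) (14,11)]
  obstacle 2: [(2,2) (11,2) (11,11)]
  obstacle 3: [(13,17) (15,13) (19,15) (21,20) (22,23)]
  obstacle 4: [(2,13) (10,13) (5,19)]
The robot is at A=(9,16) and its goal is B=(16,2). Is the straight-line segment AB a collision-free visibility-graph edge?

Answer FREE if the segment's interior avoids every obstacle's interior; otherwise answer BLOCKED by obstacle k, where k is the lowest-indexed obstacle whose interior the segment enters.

BLOCKED by obstacle 1

Obstacle 1 [(14,7) (15,1) (24,11) (14,11)]:
  edge (14,7)–(15,1): crosses AB
  edge (15,1)–(24,11): crosses AB
  edge (24,11)–(14,11): clear
  edge (14,11)–(14,7): clear
  → BLOCKED
Obstacle 2 [(2,2) (11,2) (11,11)]:
  edge (2,2)–(11,2): clear
  edge (11,2)–(11,11): clear
  edge (11,11)–(2,2): clear
  midpoint (25/2,9) outside
  → clear
Obstacle 3 [(13,17) (15,13) (19,15) (21,20) (22,23)]:
  edge (13,17)–(15,13): clear
  edge (15,13)–(19,15): clear
  edge (19,15)–(21,20): clear
  edge (21,20)–(22,23): clear
  edge (22,23)–(13,17): clear
  midpoint (25/2,9) outside
  → clear
Obstacle 4 [(2,13) (10,13) (5,19)]:
  edge (2,13)–(10,13): clear
  edge (10,13)–(5,19): clear
  edge (5,19)–(2,13): clear
  midpoint (25/2,9) outside
  → clear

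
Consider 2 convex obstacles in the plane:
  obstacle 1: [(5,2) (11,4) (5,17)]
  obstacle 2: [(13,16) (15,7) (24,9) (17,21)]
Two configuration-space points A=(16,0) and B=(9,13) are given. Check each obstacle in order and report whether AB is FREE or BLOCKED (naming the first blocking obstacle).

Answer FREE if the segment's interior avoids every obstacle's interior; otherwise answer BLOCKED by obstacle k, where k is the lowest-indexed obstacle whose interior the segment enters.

FREE

Obstacle 1 [(5,2) (11,4) (5,17)]:
  edge (5,2)–(11,4): clear
  edge (11,4)–(5,17): clear
  edge (5,17)–(5,2): clear
  midpoint (25/2,13/2) outside
  → clear
Obstacle 2 [(13,16) (15,7) (24,9) (17,21)]:
  edge (13,16)–(15,7): clear
  edge (15,7)–(24,9): clear
  edge (24,9)–(17,21): clear
  edge (17,21)–(13,16): clear
  midpoint (25/2,13/2) outside
  → clear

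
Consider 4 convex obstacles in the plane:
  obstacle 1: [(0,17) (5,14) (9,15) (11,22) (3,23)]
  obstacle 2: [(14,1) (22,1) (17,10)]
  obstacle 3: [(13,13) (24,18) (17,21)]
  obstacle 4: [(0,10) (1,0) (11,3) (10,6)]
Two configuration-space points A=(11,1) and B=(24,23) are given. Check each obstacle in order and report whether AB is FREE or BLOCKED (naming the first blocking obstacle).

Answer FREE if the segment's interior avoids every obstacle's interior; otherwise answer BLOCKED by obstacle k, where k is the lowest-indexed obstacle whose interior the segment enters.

BLOCKED by obstacle 3

Obstacle 1 [(0,17) (5,14) (9,15) (11,22) (3,23)]:
  edge (0,17)–(5,14): clear
  edge (5,14)–(9,15): clear
  edge (9,15)–(11,22): clear
  edge (11,22)–(3,23): clear
  edge (3,23)–(0,17): clear
  midpoint (35/2,12) outside
  → clear
Obstacle 2 [(14,1) (22,1) (17,10)]:
  edge (14,1)–(22,1): clear
  edge (22,1)–(17,10): clear
  edge (17,10)–(14,1): clear
  midpoint (35/2,12) outside
  → clear
Obstacle 3 [(13,13) (24,18) (17,21)]:
  edge (13,13)–(24,18): crosses AB
  edge (24,18)–(17,21): crosses AB
  edge (17,21)–(13,13): clear
  → BLOCKED
Obstacle 4 [(0,10) (1,0) (11,3) (10,6)]:
  edge (0,10)–(1,0): clear
  edge (1,0)–(11,3): clear
  edge (11,3)–(10,6): clear
  edge (10,6)–(0,10): clear
  midpoint (35/2,12) outside
  → clear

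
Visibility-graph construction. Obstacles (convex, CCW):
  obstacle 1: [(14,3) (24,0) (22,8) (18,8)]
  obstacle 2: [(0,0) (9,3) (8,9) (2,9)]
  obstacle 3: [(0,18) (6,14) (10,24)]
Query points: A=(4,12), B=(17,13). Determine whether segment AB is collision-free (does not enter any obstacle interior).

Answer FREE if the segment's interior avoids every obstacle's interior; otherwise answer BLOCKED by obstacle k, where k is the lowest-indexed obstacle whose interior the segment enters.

FREE

Obstacle 1 [(14,3) (24,0) (22,8) (18,8)]:
  edge (14,3)–(24,0): clear
  edge (24,0)–(22,8): clear
  edge (22,8)–(18,8): clear
  edge (18,8)–(14,3): clear
  midpoint (21/2,25/2) outside
  → clear
Obstacle 2 [(0,0) (9,3) (8,9) (2,9)]:
  edge (0,0)–(9,3): clear
  edge (9,3)–(8,9): clear
  edge (8,9)–(2,9): clear
  edge (2,9)–(0,0): clear
  midpoint (21/2,25/2) outside
  → clear
Obstacle 3 [(0,18) (6,14) (10,24)]:
  edge (0,18)–(6,14): clear
  edge (6,14)–(10,24): clear
  edge (10,24)–(0,18): clear
  midpoint (21/2,25/2) outside
  → clear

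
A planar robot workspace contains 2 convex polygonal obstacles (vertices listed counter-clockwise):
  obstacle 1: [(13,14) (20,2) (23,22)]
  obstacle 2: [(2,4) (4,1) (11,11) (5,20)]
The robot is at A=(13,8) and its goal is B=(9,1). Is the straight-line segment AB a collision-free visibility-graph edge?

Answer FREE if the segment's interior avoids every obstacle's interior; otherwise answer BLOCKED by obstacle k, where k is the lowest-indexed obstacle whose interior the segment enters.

FREE

Obstacle 1 [(13,14) (20,2) (23,22)]:
  edge (13,14)–(20,2): clear
  edge (20,2)–(23,22): clear
  edge (23,22)–(13,14): clear
  midpoint (11,9/2) outside
  → clear
Obstacle 2 [(2,4) (4,1) (11,11) (5,20)]:
  edge (2,4)–(4,1): clear
  edge (4,1)–(11,11): clear
  edge (11,11)–(5,20): clear
  edge (5,20)–(2,4): clear
  midpoint (11,9/2) outside
  → clear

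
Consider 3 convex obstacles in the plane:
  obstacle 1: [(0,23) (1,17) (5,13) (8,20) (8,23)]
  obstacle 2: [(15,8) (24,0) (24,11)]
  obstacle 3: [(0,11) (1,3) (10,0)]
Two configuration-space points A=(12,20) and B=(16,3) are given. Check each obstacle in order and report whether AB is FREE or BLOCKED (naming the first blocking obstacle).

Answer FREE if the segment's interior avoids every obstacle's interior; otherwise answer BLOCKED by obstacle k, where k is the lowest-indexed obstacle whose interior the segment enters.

Obstacle 1 [(0,23) (1,17) (5,13) (8,20) (8,23)]:
  edge (0,23)–(1,17): clear
  edge (1,17)–(5,13): clear
  edge (5,13)–(8,20): clear
  edge (8,20)–(8,23): clear
  edge (8,23)–(0,23): clear
  midpoint (14,23/2) outside
  → clear
Obstacle 2 [(15,8) (24,0) (24,11)]:
  edge (15,8)–(24,0): clear
  edge (24,0)–(24,11): clear
  edge (24,11)–(15,8): clear
  midpoint (14,23/2) outside
  → clear
Obstacle 3 [(0,11) (1,3) (10,0)]:
  edge (0,11)–(1,3): clear
  edge (1,3)–(10,0): clear
  edge (10,0)–(0,11): clear
  midpoint (14,23/2) outside
  → clear

FREE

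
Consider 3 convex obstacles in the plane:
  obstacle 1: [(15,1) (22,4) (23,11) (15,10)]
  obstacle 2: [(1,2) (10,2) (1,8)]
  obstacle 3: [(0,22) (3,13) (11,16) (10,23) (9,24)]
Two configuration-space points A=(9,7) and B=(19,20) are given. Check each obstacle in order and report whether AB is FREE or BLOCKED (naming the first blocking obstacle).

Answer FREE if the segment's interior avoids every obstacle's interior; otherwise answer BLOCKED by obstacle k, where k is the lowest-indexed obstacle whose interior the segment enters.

Obstacle 1 [(15,1) (22,4) (23,11) (15,10)]:
  edge (15,1)–(22,4): clear
  edge (22,4)–(23,11): clear
  edge (23,11)–(15,10): clear
  edge (15,10)–(15,1): clear
  midpoint (14,27/2) outside
  → clear
Obstacle 2 [(1,2) (10,2) (1,8)]:
  edge (1,2)–(10,2): clear
  edge (10,2)–(1,8): clear
  edge (1,8)–(1,2): clear
  midpoint (14,27/2) outside
  → clear
Obstacle 3 [(0,22) (3,13) (11,16) (10,23) (9,24)]:
  edge (0,22)–(3,13): clear
  edge (3,13)–(11,16): clear
  edge (11,16)–(10,23): clear
  edge (10,23)–(9,24): clear
  edge (9,24)–(0,22): clear
  midpoint (14,27/2) outside
  → clear

FREE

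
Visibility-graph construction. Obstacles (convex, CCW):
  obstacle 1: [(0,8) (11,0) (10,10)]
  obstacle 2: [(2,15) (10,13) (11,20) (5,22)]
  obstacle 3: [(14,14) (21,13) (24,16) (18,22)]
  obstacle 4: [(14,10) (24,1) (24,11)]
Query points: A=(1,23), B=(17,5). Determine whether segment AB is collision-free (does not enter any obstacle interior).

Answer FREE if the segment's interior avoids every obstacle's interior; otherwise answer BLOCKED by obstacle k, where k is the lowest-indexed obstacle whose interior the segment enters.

BLOCKED by obstacle 2

Obstacle 1 [(0,8) (11,0) (10,10)]:
  edge (0,8)–(11,0): clear
  edge (11,0)–(10,10): clear
  edge (10,10)–(0,8): clear
  midpoint (9,14) outside
  → clear
Obstacle 2 [(2,15) (10,13) (11,20) (5,22)]:
  edge (2,15)–(10,13): crosses AB
  edge (10,13)–(11,20): clear
  edge (11,20)–(5,22): clear
  edge (5,22)–(2,15): crosses AB
  → BLOCKED
Obstacle 3 [(14,14) (21,13) (24,16) (18,22)]:
  edge (14,14)–(21,13): clear
  edge (21,13)–(24,16): clear
  edge (24,16)–(18,22): clear
  edge (18,22)–(14,14): clear
  midpoint (9,14) outside
  → clear
Obstacle 4 [(14,10) (24,1) (24,11)]:
  edge (14,10)–(24,1): clear
  edge (24,1)–(24,11): clear
  edge (24,11)–(14,10): clear
  midpoint (9,14) outside
  → clear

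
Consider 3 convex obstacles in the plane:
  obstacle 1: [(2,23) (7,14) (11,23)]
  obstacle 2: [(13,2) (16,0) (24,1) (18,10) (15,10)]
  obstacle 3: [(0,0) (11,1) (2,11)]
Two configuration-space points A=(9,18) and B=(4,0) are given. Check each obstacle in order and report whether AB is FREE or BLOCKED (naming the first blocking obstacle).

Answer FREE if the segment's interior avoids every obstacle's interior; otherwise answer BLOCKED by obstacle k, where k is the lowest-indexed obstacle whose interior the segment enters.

BLOCKED by obstacle 3

Obstacle 1 [(2,23) (7,14) (11,23)]:
  edge (2,23)–(7,14): clear
  edge (7,14)–(11,23): clear
  edge (11,23)–(2,23): clear
  midpoint (13/2,9) outside
  → clear
Obstacle 2 [(13,2) (16,0) (24,1) (18,10) (15,10)]:
  edge (13,2)–(16,0): clear
  edge (16,0)–(24,1): clear
  edge (24,1)–(18,10): clear
  edge (18,10)–(15,10): clear
  edge (15,10)–(13,2): clear
  midpoint (13/2,9) outside
  → clear
Obstacle 3 [(0,0) (11,1) (2,11)]:
  edge (0,0)–(11,1): crosses AB
  edge (11,1)–(2,11): crosses AB
  edge (2,11)–(0,0): clear
  → BLOCKED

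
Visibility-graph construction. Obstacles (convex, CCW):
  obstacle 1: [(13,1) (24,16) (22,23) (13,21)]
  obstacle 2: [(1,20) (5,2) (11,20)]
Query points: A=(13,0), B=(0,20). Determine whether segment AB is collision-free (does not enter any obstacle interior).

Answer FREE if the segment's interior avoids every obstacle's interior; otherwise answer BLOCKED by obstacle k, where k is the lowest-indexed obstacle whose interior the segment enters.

Obstacle 1 [(13,1) (24,16) (22,23) (13,21)]:
  edge (13,1)–(24,16): clear
  edge (24,16)–(22,23): clear
  edge (22,23)–(13,21): clear
  edge (13,21)–(13,1): clear
  midpoint (13/2,10) outside
  → clear
Obstacle 2 [(1,20) (5,2) (11,20)]:
  edge (1,20)–(5,2): crosses AB
  edge (5,2)–(11,20): crosses AB
  edge (11,20)–(1,20): clear
  → BLOCKED

BLOCKED by obstacle 2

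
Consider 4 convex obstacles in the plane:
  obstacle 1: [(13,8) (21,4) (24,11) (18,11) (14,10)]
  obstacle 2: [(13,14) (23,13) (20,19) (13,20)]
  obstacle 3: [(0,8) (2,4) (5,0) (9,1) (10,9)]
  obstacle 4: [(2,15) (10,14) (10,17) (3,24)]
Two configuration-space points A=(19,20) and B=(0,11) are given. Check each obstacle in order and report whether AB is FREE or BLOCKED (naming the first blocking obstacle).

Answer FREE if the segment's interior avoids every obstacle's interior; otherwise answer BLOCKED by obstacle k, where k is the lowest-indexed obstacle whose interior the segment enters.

BLOCKED by obstacle 2

Obstacle 1 [(13,8) (21,4) (24,11) (18,11) (14,10)]:
  edge (13,8)–(21,4): clear
  edge (21,4)–(24,11): clear
  edge (24,11)–(18,11): clear
  edge (18,11)–(14,10): clear
  edge (14,10)–(13,8): clear
  midpoint (19/2,31/2) outside
  → clear
Obstacle 2 [(13,14) (23,13) (20,19) (13,20)]:
  edge (13,14)–(23,13): clear
  edge (23,13)–(20,19): clear
  edge (20,19)–(13,20): crosses AB
  edge (13,20)–(13,14): crosses AB
  → BLOCKED
Obstacle 3 [(0,8) (2,4) (5,0) (9,1) (10,9)]:
  edge (0,8)–(2,4): clear
  edge (2,4)–(5,0): clear
  edge (5,0)–(9,1): clear
  edge (9,1)–(10,9): clear
  edge (10,9)–(0,8): clear
  midpoint (19/2,31/2) outside
  → clear
Obstacle 4 [(2,15) (10,14) (10,17) (3,24)]:
  edge (2,15)–(10,14): crosses AB
  edge (10,14)–(10,17): crosses AB
  edge (10,17)–(3,24): clear
  edge (3,24)–(2,15): clear
  → BLOCKED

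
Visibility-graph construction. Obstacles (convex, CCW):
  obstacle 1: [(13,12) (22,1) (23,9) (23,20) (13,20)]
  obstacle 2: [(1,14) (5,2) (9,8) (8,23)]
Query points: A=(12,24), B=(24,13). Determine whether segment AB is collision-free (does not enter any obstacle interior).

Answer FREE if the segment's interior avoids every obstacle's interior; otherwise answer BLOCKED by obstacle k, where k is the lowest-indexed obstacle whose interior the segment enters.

BLOCKED by obstacle 1

Obstacle 1 [(13,12) (22,1) (23,9) (23,20) (13,20)]:
  edge (13,12)–(22,1): clear
  edge (22,1)–(23,9): clear
  edge (23,9)–(23,20): crosses AB
  edge (23,20)–(13,20): crosses AB
  edge (13,20)–(13,12): clear
  → BLOCKED
Obstacle 2 [(1,14) (5,2) (9,8) (8,23)]:
  edge (1,14)–(5,2): clear
  edge (5,2)–(9,8): clear
  edge (9,8)–(8,23): clear
  edge (8,23)–(1,14): clear
  midpoint (18,37/2) outside
  → clear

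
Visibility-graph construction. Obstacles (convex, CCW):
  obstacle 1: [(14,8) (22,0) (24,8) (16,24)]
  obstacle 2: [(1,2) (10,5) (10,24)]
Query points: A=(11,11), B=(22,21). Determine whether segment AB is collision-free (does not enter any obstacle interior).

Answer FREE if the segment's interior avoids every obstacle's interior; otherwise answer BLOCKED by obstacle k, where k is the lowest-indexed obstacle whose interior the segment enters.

Obstacle 1 [(14,8) (22,0) (24,8) (16,24)]:
  edge (14,8)–(22,0): clear
  edge (22,0)–(24,8): clear
  edge (24,8)–(16,24): crosses AB
  edge (16,24)–(14,8): crosses AB
  → BLOCKED
Obstacle 2 [(1,2) (10,5) (10,24)]:
  edge (1,2)–(10,5): clear
  edge (10,5)–(10,24): clear
  edge (10,24)–(1,2): clear
  midpoint (33/2,16) outside
  → clear

BLOCKED by obstacle 1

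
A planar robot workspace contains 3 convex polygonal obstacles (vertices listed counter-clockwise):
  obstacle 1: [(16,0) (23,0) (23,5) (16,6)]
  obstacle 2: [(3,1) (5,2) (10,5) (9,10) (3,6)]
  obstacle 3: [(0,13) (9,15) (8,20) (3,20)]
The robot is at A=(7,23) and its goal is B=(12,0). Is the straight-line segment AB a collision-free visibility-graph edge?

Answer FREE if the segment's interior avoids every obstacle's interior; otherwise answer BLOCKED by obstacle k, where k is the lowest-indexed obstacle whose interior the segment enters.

BLOCKED by obstacle 3

Obstacle 1 [(16,0) (23,0) (23,5) (16,6)]:
  edge (16,0)–(23,0): clear
  edge (23,0)–(23,5): clear
  edge (23,5)–(16,6): clear
  edge (16,6)–(16,0): clear
  midpoint (19/2,23/2) outside
  → clear
Obstacle 2 [(3,1) (5,2) (10,5) (9,10) (3,6)]:
  edge (3,1)–(5,2): clear
  edge (5,2)–(10,5): clear
  edge (10,5)–(9,10): clear
  edge (9,10)–(3,6): clear
  edge (3,6)–(3,1): clear
  midpoint (19/2,23/2) outside
  → clear
Obstacle 3 [(0,13) (9,15) (8,20) (3,20)]:
  edge (0,13)–(9,15): crosses AB
  edge (9,15)–(8,20): clear
  edge (8,20)–(3,20): crosses AB
  edge (3,20)–(0,13): clear
  → BLOCKED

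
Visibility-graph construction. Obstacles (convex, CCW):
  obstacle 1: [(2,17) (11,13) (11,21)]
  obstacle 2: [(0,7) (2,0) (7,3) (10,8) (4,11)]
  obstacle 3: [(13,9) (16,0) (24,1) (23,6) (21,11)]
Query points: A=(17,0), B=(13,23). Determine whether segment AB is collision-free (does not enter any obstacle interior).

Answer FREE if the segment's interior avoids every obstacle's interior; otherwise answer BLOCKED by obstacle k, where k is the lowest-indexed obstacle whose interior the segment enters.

BLOCKED by obstacle 3

Obstacle 1 [(2,17) (11,13) (11,21)]:
  edge (2,17)–(11,13): clear
  edge (11,13)–(11,21): clear
  edge (11,21)–(2,17): clear
  midpoint (15,23/2) outside
  → clear
Obstacle 2 [(0,7) (2,0) (7,3) (10,8) (4,11)]:
  edge (0,7)–(2,0): clear
  edge (2,0)–(7,3): clear
  edge (7,3)–(10,8): clear
  edge (10,8)–(4,11): clear
  edge (4,11)–(0,7): clear
  midpoint (15,23/2) outside
  → clear
Obstacle 3 [(13,9) (16,0) (24,1) (23,6) (21,11)]:
  edge (13,9)–(16,0): clear
  edge (16,0)–(24,1): crosses AB
  edge (24,1)–(23,6): clear
  edge (23,6)–(21,11): clear
  edge (21,11)–(13,9): crosses AB
  → BLOCKED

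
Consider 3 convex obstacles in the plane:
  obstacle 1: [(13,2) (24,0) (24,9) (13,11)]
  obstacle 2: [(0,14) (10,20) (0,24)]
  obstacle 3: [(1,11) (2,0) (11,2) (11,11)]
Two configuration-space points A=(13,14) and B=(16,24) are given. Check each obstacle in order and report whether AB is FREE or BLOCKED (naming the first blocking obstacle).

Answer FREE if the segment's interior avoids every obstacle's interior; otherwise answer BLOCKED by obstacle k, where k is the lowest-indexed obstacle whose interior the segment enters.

FREE

Obstacle 1 [(13,2) (24,0) (24,9) (13,11)]:
  edge (13,2)–(24,0): clear
  edge (24,0)–(24,9): clear
  edge (24,9)–(13,11): clear
  edge (13,11)–(13,2): clear
  midpoint (29/2,19) outside
  → clear
Obstacle 2 [(0,14) (10,20) (0,24)]:
  edge (0,14)–(10,20): clear
  edge (10,20)–(0,24): clear
  edge (0,24)–(0,14): clear
  midpoint (29/2,19) outside
  → clear
Obstacle 3 [(1,11) (2,0) (11,2) (11,11)]:
  edge (1,11)–(2,0): clear
  edge (2,0)–(11,2): clear
  edge (11,2)–(11,11): clear
  edge (11,11)–(1,11): clear
  midpoint (29/2,19) outside
  → clear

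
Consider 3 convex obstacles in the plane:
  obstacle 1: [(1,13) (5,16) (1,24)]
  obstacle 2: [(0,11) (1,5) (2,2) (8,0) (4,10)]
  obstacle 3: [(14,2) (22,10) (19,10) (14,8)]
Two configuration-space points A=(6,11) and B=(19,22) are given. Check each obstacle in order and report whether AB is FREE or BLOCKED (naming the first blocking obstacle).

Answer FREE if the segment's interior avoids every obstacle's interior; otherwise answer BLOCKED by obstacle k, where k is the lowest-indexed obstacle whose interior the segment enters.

FREE

Obstacle 1 [(1,13) (5,16) (1,24)]:
  edge (1,13)–(5,16): clear
  edge (5,16)–(1,24): clear
  edge (1,24)–(1,13): clear
  midpoint (25/2,33/2) outside
  → clear
Obstacle 2 [(0,11) (1,5) (2,2) (8,0) (4,10)]:
  edge (0,11)–(1,5): clear
  edge (1,5)–(2,2): clear
  edge (2,2)–(8,0): clear
  edge (8,0)–(4,10): clear
  edge (4,10)–(0,11): clear
  midpoint (25/2,33/2) outside
  → clear
Obstacle 3 [(14,2) (22,10) (19,10) (14,8)]:
  edge (14,2)–(22,10): clear
  edge (22,10)–(19,10): clear
  edge (19,10)–(14,8): clear
  edge (14,8)–(14,2): clear
  midpoint (25/2,33/2) outside
  → clear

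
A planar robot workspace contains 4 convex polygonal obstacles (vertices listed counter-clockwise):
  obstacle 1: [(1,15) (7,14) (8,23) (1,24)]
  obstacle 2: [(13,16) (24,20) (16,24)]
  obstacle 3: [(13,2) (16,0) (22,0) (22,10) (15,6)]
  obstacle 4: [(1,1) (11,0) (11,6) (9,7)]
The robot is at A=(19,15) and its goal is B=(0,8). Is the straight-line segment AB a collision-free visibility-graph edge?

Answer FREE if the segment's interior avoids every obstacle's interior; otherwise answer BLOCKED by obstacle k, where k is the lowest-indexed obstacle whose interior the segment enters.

Obstacle 1 [(1,15) (7,14) (8,23) (1,24)]:
  edge (1,15)–(7,14): clear
  edge (7,14)–(8,23): clear
  edge (8,23)–(1,24): clear
  edge (1,24)–(1,15): clear
  midpoint (19/2,23/2) outside
  → clear
Obstacle 2 [(13,16) (24,20) (16,24)]:
  edge (13,16)–(24,20): clear
  edge (24,20)–(16,24): clear
  edge (16,24)–(13,16): clear
  midpoint (19/2,23/2) outside
  → clear
Obstacle 3 [(13,2) (16,0) (22,0) (22,10) (15,6)]:
  edge (13,2)–(16,0): clear
  edge (16,0)–(22,0): clear
  edge (22,0)–(22,10): clear
  edge (22,10)–(15,6): clear
  edge (15,6)–(13,2): clear
  midpoint (19/2,23/2) outside
  → clear
Obstacle 4 [(1,1) (11,0) (11,6) (9,7)]:
  edge (1,1)–(11,0): clear
  edge (11,0)–(11,6): clear
  edge (11,6)–(9,7): clear
  edge (9,7)–(1,1): clear
  midpoint (19/2,23/2) outside
  → clear

FREE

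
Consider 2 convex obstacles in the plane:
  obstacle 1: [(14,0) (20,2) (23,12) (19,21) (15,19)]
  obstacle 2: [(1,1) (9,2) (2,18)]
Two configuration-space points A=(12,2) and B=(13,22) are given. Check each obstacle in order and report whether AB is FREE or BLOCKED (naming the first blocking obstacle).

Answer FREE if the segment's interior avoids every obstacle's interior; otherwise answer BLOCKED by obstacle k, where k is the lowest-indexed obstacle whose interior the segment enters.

FREE

Obstacle 1 [(14,0) (20,2) (23,12) (19,21) (15,19)]:
  edge (14,0)–(20,2): clear
  edge (20,2)–(23,12): clear
  edge (23,12)–(19,21): clear
  edge (19,21)–(15,19): clear
  edge (15,19)–(14,0): clear
  midpoint (25/2,12) outside
  → clear
Obstacle 2 [(1,1) (9,2) (2,18)]:
  edge (1,1)–(9,2): clear
  edge (9,2)–(2,18): clear
  edge (2,18)–(1,1): clear
  midpoint (25/2,12) outside
  → clear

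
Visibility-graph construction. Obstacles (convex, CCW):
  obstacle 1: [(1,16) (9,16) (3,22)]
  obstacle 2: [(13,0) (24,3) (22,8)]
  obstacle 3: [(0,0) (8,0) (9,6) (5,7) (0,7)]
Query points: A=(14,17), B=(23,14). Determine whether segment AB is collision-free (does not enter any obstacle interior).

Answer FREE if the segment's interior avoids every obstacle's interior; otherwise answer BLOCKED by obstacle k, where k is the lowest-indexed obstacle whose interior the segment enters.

Obstacle 1 [(1,16) (9,16) (3,22)]:
  edge (1,16)–(9,16): clear
  edge (9,16)–(3,22): clear
  edge (3,22)–(1,16): clear
  midpoint (37/2,31/2) outside
  → clear
Obstacle 2 [(13,0) (24,3) (22,8)]:
  edge (13,0)–(24,3): clear
  edge (24,3)–(22,8): clear
  edge (22,8)–(13,0): clear
  midpoint (37/2,31/2) outside
  → clear
Obstacle 3 [(0,0) (8,0) (9,6) (5,7) (0,7)]:
  edge (0,0)–(8,0): clear
  edge (8,0)–(9,6): clear
  edge (9,6)–(5,7): clear
  edge (5,7)–(0,7): clear
  edge (0,7)–(0,0): clear
  midpoint (37/2,31/2) outside
  → clear

FREE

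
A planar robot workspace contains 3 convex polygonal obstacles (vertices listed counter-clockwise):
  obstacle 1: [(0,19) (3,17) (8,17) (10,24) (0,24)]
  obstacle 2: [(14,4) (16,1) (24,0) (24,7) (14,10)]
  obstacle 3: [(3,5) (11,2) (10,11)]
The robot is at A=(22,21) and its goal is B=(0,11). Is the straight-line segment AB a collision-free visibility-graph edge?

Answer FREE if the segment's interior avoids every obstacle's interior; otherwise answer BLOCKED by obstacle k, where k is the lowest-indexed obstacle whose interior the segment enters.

FREE

Obstacle 1 [(0,19) (3,17) (8,17) (10,24) (0,24)]:
  edge (0,19)–(3,17): clear
  edge (3,17)–(8,17): clear
  edge (8,17)–(10,24): clear
  edge (10,24)–(0,24): clear
  edge (0,24)–(0,19): clear
  midpoint (11,16) outside
  → clear
Obstacle 2 [(14,4) (16,1) (24,0) (24,7) (14,10)]:
  edge (14,4)–(16,1): clear
  edge (16,1)–(24,0): clear
  edge (24,0)–(24,7): clear
  edge (24,7)–(14,10): clear
  edge (14,10)–(14,4): clear
  midpoint (11,16) outside
  → clear
Obstacle 3 [(3,5) (11,2) (10,11)]:
  edge (3,5)–(11,2): clear
  edge (11,2)–(10,11): clear
  edge (10,11)–(3,5): clear
  midpoint (11,16) outside
  → clear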